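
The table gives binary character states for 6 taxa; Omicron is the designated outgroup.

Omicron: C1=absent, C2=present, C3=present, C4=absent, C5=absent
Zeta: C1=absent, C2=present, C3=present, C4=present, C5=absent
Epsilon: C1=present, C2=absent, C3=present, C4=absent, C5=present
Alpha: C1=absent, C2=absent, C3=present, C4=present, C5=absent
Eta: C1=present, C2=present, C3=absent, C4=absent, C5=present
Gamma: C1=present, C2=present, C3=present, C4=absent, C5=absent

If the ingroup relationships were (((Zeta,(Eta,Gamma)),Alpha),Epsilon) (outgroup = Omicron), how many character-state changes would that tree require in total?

Map each character onto (((Zeta,(Eta,Gamma)),Alpha),Epsilon) (rooted by Omicron) and count the minimum state changes it requires (Fitch parsimony):
C1: 2; C2: 2; C3: 1; C4: 2; C5: 2.
Total tree length = 9.

9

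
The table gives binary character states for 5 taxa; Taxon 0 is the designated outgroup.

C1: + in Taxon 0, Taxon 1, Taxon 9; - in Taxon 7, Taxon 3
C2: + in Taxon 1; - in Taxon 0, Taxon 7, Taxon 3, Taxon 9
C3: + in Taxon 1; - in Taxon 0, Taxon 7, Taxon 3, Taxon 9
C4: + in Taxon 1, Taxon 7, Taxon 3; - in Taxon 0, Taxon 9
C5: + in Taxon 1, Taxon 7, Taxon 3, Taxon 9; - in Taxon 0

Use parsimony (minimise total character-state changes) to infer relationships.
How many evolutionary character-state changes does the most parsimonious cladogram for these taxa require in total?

Character polarity is set by the outgroup: the derived state is whichever differs from the outgroup's state, so for C1 the derived state is '-', and for the remaining characters it is '+'.
C1: derived state '-' in Taxon 3 and Taxon 7 only — synapomorphy for {Taxon 3, Taxon 7}.
C2: derived state '+' in Taxon 1 only — an autapomorphy, so it tells us nothing about relationships among taxa.
C3: derived state '+' in Taxon 1 only — an autapomorphy, so it tells us nothing about relationships among taxa.
C4 (derived state '+') is shared by Taxon 1, Taxon 3, and Taxon 7 — a synapomorphy uniting that clade.
C5 (derived state '+') is shared by all ingroup taxa — unites the whole ingroup.
Most parsimonious ingroup topology: ((Taxon 1,(Taxon 7,Taxon 3)),Taxon 9).
Changes per character on this tree: C1: 1; C2: 1; C3: 1; C4: 1; C5: 1.
Total = 5.

5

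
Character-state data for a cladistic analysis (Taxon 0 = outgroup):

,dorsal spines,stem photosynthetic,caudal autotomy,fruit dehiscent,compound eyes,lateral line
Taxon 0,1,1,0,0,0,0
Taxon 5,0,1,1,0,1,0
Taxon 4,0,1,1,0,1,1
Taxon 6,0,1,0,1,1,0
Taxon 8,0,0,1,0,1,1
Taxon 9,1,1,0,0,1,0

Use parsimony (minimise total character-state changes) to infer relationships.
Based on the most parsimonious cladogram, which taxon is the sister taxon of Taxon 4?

Taxon 8

Character polarity is set by the outgroup: the derived state is whichever differs from the outgroup's state, so for dorsal spines, stem photosynthetic the derived state is '0', and for the remaining characters it is '1'.
Only Taxon 4, Taxon 5, Taxon 6, and Taxon 8 show the derived state '0' for dorsal spines, supporting them as a clade.
stem photosynthetic (derived state '0') is unique to Taxon 8 (autapomorphy; uninformative for grouping).
caudal autotomy: derived state '1' in Taxon 4, Taxon 5, and Taxon 8 only — synapomorphy for {Taxon 4, Taxon 5, Taxon 8}.
fruit dehiscent (derived state '1') is unique to Taxon 6 (autapomorphy; uninformative for grouping).
All ingroup taxa share the derived state '1' for compound eyes; it defines the ingroup but does not resolve relationships within it.
Only Taxon 4 and Taxon 8 show the derived state '1' for lateral line, supporting them as a clade.
Most parsimonious ingroup topology: (((Taxon 5,(Taxon 4,Taxon 8)),Taxon 6),Taxon 9).
Taxon 4 and Taxon 8 form a cherry on this tree, so they are sister taxa.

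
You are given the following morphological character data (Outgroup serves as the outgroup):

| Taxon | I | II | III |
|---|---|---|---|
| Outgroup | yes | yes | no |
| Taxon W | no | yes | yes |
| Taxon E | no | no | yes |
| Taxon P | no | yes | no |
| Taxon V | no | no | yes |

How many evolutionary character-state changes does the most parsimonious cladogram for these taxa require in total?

Character polarity is set by the outgroup: the derived state is whichever differs from the outgroup's state, so for I, II the derived state is 'no', and for the remaining characters it is 'yes'.
All ingroup taxa share the derived state 'no' for I; it defines the ingroup but does not resolve relationships within it.
Only Taxon E and Taxon V show the derived state 'no' for II, supporting them as a clade.
III: derived state 'yes' in Taxon E, Taxon V, and Taxon W only — synapomorphy for {Taxon E, Taxon V, Taxon W}.
Most parsimonious ingroup topology: ((Taxon W,(Taxon E,Taxon V)),Taxon P).
Changes per character on this tree: I: 1; II: 1; III: 1.
Total = 3.

3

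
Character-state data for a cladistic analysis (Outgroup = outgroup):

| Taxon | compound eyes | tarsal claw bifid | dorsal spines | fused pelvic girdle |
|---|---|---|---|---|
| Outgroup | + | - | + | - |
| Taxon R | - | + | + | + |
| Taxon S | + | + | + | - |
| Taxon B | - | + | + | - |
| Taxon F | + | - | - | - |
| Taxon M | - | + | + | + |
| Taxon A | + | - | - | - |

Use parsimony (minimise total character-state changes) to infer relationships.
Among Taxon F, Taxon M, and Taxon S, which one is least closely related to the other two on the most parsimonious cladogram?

Character polarity is set by the outgroup: the derived state is whichever differs from the outgroup's state, so for compound eyes, dorsal spines the derived state is '-', and for the remaining characters it is '+'.
compound eyes (derived state '-') is shared by Taxon B, Taxon M, and Taxon R — a synapomorphy uniting that clade.
Only Taxon B, Taxon M, Taxon R, and Taxon S show the derived state '+' for tarsal claw bifid, supporting them as a clade.
Only Taxon A and Taxon F show the derived state '-' for dorsal spines, supporting them as a clade.
fused pelvic girdle (derived state '+') is shared by Taxon M and Taxon R — a synapomorphy uniting that clade.
Most parsimonious ingroup topology: ((((Taxon R,Taxon M),Taxon B),Taxon S),(Taxon F,Taxon A)).
Taxon S and Taxon M share a more recent common ancestor with each other than either does with Taxon F, so Taxon F is the least closely related of the three.

Taxon F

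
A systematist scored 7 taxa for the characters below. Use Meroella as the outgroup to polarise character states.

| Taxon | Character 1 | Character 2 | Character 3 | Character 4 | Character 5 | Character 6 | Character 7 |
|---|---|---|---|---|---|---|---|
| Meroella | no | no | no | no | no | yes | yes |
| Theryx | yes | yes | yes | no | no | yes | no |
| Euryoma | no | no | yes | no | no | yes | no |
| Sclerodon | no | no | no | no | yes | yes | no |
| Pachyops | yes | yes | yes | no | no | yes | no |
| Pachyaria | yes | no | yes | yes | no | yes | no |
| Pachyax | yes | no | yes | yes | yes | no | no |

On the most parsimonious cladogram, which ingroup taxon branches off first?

Character polarity is set by the outgroup: the derived state is whichever differs from the outgroup's state, so for Character 6, Character 7 the derived state is 'no', and for the remaining characters it is 'yes'.
Character 1 (derived state 'yes') is shared by Pachyaria, Pachyax, Pachyops, and Theryx — a synapomorphy uniting that clade.
Only Pachyops and Theryx show the derived state 'yes' for Character 2, supporting them as a clade.
Character 3: derived state 'yes' in Euryoma, Pachyaria, Pachyax, Pachyops, and Theryx only — synapomorphy for {Euryoma, Pachyaria, Pachyax, Pachyops, Theryx}.
Character 4 (derived state 'yes') is shared by Pachyaria and Pachyax — a synapomorphy uniting that clade.
Character 5 groups Pachyax and Sclerodon, which is incompatible with the clades supported by the remaining characters; treating it as convergent (homoplasy) costs fewer steps than any alternative tree.
Character 6: derived state 'no' in Pachyax only — an autapomorphy, so it tells us nothing about relationships among taxa.
All ingroup taxa share the derived state 'no' for Character 7; it defines the ingroup but does not resolve relationships within it.
Most parsimonious ingroup topology: ((((Theryx,Pachyops),(Pachyaria,Pachyax)),Euryoma),Sclerodon).
Sclerodon is sister to the clade containing all other ingroup taxa, so it is the earliest-diverging (most basal) ingroup lineage.

Sclerodon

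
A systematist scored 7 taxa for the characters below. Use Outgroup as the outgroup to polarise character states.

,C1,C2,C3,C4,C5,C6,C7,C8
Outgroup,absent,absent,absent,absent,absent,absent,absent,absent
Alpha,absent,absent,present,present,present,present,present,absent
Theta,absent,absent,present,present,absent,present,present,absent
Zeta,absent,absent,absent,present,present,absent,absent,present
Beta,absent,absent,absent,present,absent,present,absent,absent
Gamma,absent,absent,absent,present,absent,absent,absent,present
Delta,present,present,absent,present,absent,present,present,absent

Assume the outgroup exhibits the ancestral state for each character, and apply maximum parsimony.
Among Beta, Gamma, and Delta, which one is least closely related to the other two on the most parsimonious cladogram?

The outgroup has state 'absent' for every character, so 'present' is the derived state throughout.
C1 (derived state 'present') is unique to Delta (autapomorphy; uninformative for grouping).
C2: derived state 'present' in Delta only — an autapomorphy, so it tells us nothing about relationships among taxa.
C3: derived state 'present' in Alpha and Theta only — synapomorphy for {Alpha, Theta}.
All ingroup taxa share the derived state 'present' for C4; it defines the ingroup but does not resolve relationships within it.
C5 groups Alpha and Zeta, which is incompatible with the clades supported by the remaining characters; treating it as convergent (homoplasy) costs fewer steps than any alternative tree.
C6: derived state 'present' in Alpha, Beta, Delta, and Theta only — synapomorphy for {Alpha, Beta, Delta, Theta}.
C7: derived state 'present' in Alpha, Delta, and Theta only — synapomorphy for {Alpha, Delta, Theta}.
C8: derived state 'present' in Gamma and Zeta only — synapomorphy for {Gamma, Zeta}.
Most parsimonious ingroup topology: ((((Alpha,Theta),Delta),Beta),(Zeta,Gamma)).
Delta and Beta share a more recent common ancestor with each other than either does with Gamma, so Gamma is the least closely related of the three.

Gamma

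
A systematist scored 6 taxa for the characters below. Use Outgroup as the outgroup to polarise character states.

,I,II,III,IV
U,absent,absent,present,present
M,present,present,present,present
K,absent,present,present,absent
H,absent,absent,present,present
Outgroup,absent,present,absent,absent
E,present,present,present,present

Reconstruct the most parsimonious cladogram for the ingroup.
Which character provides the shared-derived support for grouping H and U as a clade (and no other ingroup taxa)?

Character polarity is set by the outgroup: the derived state is whichever differs from the outgroup's state, so for II the derived state is 'absent', and for the remaining characters it is 'present'.
I: derived state 'present' in E and M only — synapomorphy for {E, M}.
II (derived state 'absent') is shared by H and U — a synapomorphy uniting that clade.
All ingroup taxa share the derived state 'present' for III; it defines the ingroup but does not resolve relationships within it.
IV (derived state 'present') is shared by E, H, M, and U — a synapomorphy uniting that clade.
Most parsimonious ingroup topology: (((U,H),(M,E)),K).
The clade {H, U} is supported by II: its derived state 'absent' occurs in exactly those taxa and in no other taxon (including the outgroup).

II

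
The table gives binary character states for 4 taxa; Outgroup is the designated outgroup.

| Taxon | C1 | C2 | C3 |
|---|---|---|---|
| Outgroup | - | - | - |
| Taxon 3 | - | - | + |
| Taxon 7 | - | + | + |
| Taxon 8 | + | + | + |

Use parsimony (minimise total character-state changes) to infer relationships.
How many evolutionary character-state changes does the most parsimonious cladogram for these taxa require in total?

3

The outgroup has state '-' for every character, so '+' is the derived state throughout.
C1: derived state '+' in Taxon 8 only — an autapomorphy, so it tells us nothing about relationships among taxa.
C2: derived state '+' in Taxon 7 and Taxon 8 only — synapomorphy for {Taxon 7, Taxon 8}.
All ingroup taxa share the derived state '+' for C3; it defines the ingroup but does not resolve relationships within it.
Most parsimonious ingroup topology: (Taxon 3,(Taxon 7,Taxon 8)).
Changes per character on this tree: C1: 1; C2: 1; C3: 1.
Total = 3.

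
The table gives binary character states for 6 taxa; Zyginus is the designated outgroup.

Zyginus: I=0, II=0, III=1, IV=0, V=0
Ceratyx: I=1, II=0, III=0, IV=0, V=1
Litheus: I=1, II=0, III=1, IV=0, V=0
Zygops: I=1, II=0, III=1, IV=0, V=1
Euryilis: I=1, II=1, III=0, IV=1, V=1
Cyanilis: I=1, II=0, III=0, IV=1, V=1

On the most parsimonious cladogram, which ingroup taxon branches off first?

Character polarity is set by the outgroup: the derived state is whichever differs from the outgroup's state, so for III the derived state is '0', and for the remaining characters it is '1'.
All ingroup taxa share the derived state '1' for I; it defines the ingroup but does not resolve relationships within it.
II (derived state '1') is unique to Euryilis (autapomorphy; uninformative for grouping).
Only Ceratyx, Cyanilis, and Euryilis show the derived state '0' for III, supporting them as a clade.
Only Cyanilis and Euryilis show the derived state '1' for IV, supporting them as a clade.
V (derived state '1') is shared by Ceratyx, Cyanilis, Euryilis, and Zygops — a synapomorphy uniting that clade.
Most parsimonious ingroup topology: (((Ceratyx,(Euryilis,Cyanilis)),Zygops),Litheus).
Litheus is sister to the clade containing all other ingroup taxa, so it is the earliest-diverging (most basal) ingroup lineage.

Litheus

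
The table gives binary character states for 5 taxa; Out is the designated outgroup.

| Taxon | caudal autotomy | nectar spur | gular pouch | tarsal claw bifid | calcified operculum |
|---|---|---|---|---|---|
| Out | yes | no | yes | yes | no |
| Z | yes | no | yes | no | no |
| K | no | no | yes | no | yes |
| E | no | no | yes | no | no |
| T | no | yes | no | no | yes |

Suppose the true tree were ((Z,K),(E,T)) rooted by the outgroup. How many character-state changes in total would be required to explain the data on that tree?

7

Map each character onto ((Z,K),(E,T)) (rooted by Out) and count the minimum state changes it requires (Fitch parsimony):
caudal autotomy: 2; nectar spur: 1; gular pouch: 1; tarsal claw bifid: 1; calcified operculum: 2.
Total tree length = 7.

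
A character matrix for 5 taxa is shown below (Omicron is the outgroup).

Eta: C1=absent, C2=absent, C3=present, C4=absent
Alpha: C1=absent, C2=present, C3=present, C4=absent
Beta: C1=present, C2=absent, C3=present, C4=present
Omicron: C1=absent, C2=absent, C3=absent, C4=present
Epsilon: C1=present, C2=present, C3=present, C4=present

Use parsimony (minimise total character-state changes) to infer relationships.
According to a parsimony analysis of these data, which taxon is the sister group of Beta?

Character polarity is set by the outgroup: the derived state is whichever differs from the outgroup's state, so for C4 the derived state is 'absent', and for the remaining characters it is 'present'.
C1 (derived state 'present') is shared by Beta and Epsilon — a synapomorphy uniting that clade.
C2 groups Alpha and Epsilon, which is incompatible with the clades supported by the remaining characters; treating it as convergent (homoplasy) costs fewer steps than any alternative tree.
All ingroup taxa share the derived state 'present' for C3; it defines the ingroup but does not resolve relationships within it.
C4 (derived state 'absent') is shared by Alpha and Eta — a synapomorphy uniting that clade.
Most parsimonious ingroup topology: ((Epsilon,Beta),(Eta,Alpha)).
Beta and Epsilon form a cherry on this tree, so they are sister taxa.

Epsilon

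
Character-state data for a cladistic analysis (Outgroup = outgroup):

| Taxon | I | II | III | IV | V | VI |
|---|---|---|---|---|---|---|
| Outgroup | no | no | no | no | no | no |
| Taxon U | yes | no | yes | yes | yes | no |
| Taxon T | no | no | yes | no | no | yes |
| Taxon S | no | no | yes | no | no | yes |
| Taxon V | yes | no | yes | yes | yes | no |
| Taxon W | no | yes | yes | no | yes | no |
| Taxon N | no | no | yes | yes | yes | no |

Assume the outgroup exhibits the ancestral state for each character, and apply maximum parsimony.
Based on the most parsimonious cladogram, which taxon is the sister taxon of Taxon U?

Taxon V

The outgroup has state 'no' for every character, so 'yes' is the derived state throughout.
I (derived state 'yes') is shared by Taxon U and Taxon V — a synapomorphy uniting that clade.
II (derived state 'yes') is unique to Taxon W (autapomorphy; uninformative for grouping).
All ingroup taxa share the derived state 'yes' for III; it defines the ingroup but does not resolve relationships within it.
Only Taxon N, Taxon U, and Taxon V show the derived state 'yes' for IV, supporting them as a clade.
V (derived state 'yes') is shared by Taxon N, Taxon U, Taxon V, and Taxon W — a synapomorphy uniting that clade.
VI: derived state 'yes' in Taxon S and Taxon T only — synapomorphy for {Taxon S, Taxon T}.
Most parsimonious ingroup topology: ((((Taxon U,Taxon V),Taxon N),Taxon W),(Taxon T,Taxon S)).
Taxon U and Taxon V form a cherry on this tree, so they are sister taxa.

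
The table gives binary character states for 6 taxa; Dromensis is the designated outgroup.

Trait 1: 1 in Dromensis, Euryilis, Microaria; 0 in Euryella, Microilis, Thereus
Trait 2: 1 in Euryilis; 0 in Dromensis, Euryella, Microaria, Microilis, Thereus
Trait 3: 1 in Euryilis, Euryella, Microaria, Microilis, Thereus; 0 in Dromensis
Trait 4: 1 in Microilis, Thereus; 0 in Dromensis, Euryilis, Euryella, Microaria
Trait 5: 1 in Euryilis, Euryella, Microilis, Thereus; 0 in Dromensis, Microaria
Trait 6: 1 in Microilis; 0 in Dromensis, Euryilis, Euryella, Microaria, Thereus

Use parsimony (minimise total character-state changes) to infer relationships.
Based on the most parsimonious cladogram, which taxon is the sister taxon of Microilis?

Character polarity is set by the outgroup: the derived state is whichever differs from the outgroup's state, so for Trait 1 the derived state is '0', and for the remaining characters it is '1'.
Trait 1 (derived state '0') is shared by Euryella, Microilis, and Thereus — a synapomorphy uniting that clade.
Trait 2: derived state '1' in Euryilis only — an autapomorphy, so it tells us nothing about relationships among taxa.
Trait 3 (derived state '1') is shared by all ingroup taxa — unites the whole ingroup.
Trait 4: derived state '1' in Microilis and Thereus only — synapomorphy for {Microilis, Thereus}.
Trait 5: derived state '1' in Euryella, Euryilis, Microilis, and Thereus only — synapomorphy for {Euryella, Euryilis, Microilis, Thereus}.
Trait 6: derived state '1' in Microilis only — an autapomorphy, so it tells us nothing about relationships among taxa.
Most parsimonious ingroup topology: ((Euryilis,(Euryella,(Microilis,Thereus))),Microaria).
Microilis and Thereus form a cherry on this tree, so they are sister taxa.

Thereus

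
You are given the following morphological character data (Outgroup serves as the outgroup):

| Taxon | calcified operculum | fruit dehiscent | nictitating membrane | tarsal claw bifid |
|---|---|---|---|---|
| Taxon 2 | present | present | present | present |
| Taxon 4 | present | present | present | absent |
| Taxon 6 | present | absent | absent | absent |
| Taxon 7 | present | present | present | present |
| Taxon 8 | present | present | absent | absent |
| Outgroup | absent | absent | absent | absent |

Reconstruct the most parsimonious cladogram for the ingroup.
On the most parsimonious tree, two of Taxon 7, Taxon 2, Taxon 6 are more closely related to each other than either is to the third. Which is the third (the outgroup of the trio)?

Taxon 6

The outgroup has state 'absent' for every character, so 'present' is the derived state throughout.
calcified operculum (derived state 'present') is shared by all ingroup taxa — unites the whole ingroup.
fruit dehiscent (derived state 'present') is shared by Taxon 2, Taxon 4, Taxon 7, and Taxon 8 — a synapomorphy uniting that clade.
nictitating membrane (derived state 'present') is shared by Taxon 2, Taxon 4, and Taxon 7 — a synapomorphy uniting that clade.
Only Taxon 2 and Taxon 7 show the derived state 'present' for tarsal claw bifid, supporting them as a clade.
Most parsimonious ingroup topology: ((((Taxon 2,Taxon 7),Taxon 4),Taxon 8),Taxon 6).
Taxon 2 and Taxon 7 share a more recent common ancestor with each other than either does with Taxon 6, so Taxon 6 is the least closely related of the three.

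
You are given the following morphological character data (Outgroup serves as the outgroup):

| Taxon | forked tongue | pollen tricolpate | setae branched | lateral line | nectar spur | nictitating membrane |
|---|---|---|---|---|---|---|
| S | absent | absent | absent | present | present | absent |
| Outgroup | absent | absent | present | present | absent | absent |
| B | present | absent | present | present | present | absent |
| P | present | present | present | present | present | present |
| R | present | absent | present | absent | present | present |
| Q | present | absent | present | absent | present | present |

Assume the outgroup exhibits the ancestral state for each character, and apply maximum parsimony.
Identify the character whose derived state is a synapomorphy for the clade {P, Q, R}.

nictitating membrane

Character polarity is set by the outgroup: the derived state is whichever differs from the outgroup's state, so for setae branched, lateral line the derived state is 'absent', and for the remaining characters it is 'present'.
forked tongue (derived state 'present') is shared by B, P, Q, and R — a synapomorphy uniting that clade.
pollen tricolpate: derived state 'present' in P only — an autapomorphy, so it tells us nothing about relationships among taxa.
setae branched: derived state 'absent' in S only — an autapomorphy, so it tells us nothing about relationships among taxa.
lateral line: derived state 'absent' in Q and R only — synapomorphy for {Q, R}.
nectar spur (derived state 'present') is shared by all ingroup taxa — unites the whole ingroup.
nictitating membrane (derived state 'present') is shared by P, Q, and R — a synapomorphy uniting that clade.
Most parsimonious ingroup topology: ((B,((R,Q),P)),S).
The clade {P, Q, R} is supported by nictitating membrane: its derived state 'present' occurs in exactly those taxa and in no other taxon (including the outgroup).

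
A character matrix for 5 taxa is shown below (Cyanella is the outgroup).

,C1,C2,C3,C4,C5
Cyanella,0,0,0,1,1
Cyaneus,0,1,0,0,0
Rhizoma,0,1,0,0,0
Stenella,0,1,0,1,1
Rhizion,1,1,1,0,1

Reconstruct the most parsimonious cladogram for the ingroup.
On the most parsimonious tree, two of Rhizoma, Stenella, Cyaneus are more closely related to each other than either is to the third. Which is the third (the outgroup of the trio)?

Character polarity is set by the outgroup: the derived state is whichever differs from the outgroup's state, so for C4, C5 the derived state is '0', and for the remaining characters it is '1'.
C1: derived state '1' in Rhizion only — an autapomorphy, so it tells us nothing about relationships among taxa.
All ingroup taxa share the derived state '1' for C2; it defines the ingroup but does not resolve relationships within it.
C3: derived state '1' in Rhizion only — an autapomorphy, so it tells us nothing about relationships among taxa.
C4: derived state '0' in Cyaneus, Rhizion, and Rhizoma only — synapomorphy for {Cyaneus, Rhizion, Rhizoma}.
C5 (derived state '0') is shared by Cyaneus and Rhizoma — a synapomorphy uniting that clade.
Most parsimonious ingroup topology: (((Cyaneus,Rhizoma),Rhizion),Stenella).
Rhizoma and Cyaneus share a more recent common ancestor with each other than either does with Stenella, so Stenella is the least closely related of the three.

Stenella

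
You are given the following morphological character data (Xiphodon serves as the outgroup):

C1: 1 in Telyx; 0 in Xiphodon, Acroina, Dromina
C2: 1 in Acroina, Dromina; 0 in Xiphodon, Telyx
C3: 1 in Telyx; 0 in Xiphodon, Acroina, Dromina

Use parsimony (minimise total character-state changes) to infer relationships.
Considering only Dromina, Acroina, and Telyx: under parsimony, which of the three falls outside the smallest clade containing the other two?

Telyx

The outgroup has state '0' for every character, so '1' is the derived state throughout.
C1: derived state '1' in Telyx only — an autapomorphy, so it tells us nothing about relationships among taxa.
Only Acroina and Dromina show the derived state '1' for C2, supporting them as a clade.
C3 (derived state '1') is unique to Telyx (autapomorphy; uninformative for grouping).
Most parsimonious ingroup topology: (Telyx,(Acroina,Dromina)).
Acroina and Dromina share a more recent common ancestor with each other than either does with Telyx, so Telyx is the least closely related of the three.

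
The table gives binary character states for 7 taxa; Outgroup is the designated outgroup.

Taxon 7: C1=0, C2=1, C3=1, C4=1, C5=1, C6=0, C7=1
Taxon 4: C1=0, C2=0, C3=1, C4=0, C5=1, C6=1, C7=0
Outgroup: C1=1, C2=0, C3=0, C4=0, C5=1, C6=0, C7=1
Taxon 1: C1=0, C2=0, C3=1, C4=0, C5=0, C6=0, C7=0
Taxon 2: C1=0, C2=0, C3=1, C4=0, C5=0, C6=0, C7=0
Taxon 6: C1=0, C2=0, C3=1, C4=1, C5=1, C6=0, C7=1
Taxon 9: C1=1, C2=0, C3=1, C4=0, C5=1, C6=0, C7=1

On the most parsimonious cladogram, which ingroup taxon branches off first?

Taxon 9

Character polarity is set by the outgroup: the derived state is whichever differs from the outgroup's state, so for C1, C5, C7 the derived state is '0', and for the remaining characters it is '1'.
C1: derived state '0' in Taxon 1, Taxon 2, Taxon 4, Taxon 6, and Taxon 7 only — synapomorphy for {Taxon 1, Taxon 2, Taxon 4, Taxon 6, Taxon 7}.
C2: derived state '1' in Taxon 7 only — an autapomorphy, so it tells us nothing about relationships among taxa.
C3 (derived state '1') is shared by all ingroup taxa — unites the whole ingroup.
C4: derived state '1' in Taxon 6 and Taxon 7 only — synapomorphy for {Taxon 6, Taxon 7}.
Only Taxon 1 and Taxon 2 show the derived state '0' for C5, supporting them as a clade.
C6: derived state '1' in Taxon 4 only — an autapomorphy, so it tells us nothing about relationships among taxa.
Only Taxon 1, Taxon 2, and Taxon 4 show the derived state '0' for C7, supporting them as a clade.
Most parsimonious ingroup topology: ((((Taxon 2,Taxon 1),Taxon 4),(Taxon 7,Taxon 6)),Taxon 9).
Taxon 9 is sister to the clade containing all other ingroup taxa, so it is the earliest-diverging (most basal) ingroup lineage.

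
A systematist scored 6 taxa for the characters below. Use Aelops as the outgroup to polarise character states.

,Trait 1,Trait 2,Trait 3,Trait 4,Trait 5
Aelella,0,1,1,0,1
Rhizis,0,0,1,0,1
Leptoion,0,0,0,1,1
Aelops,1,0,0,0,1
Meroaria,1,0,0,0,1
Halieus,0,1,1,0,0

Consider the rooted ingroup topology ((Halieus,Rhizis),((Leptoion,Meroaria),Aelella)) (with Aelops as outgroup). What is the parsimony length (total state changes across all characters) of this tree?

8

Map each character onto ((Halieus,Rhizis),((Leptoion,Meroaria),Aelella)) (rooted by Aelops) and count the minimum state changes it requires (Fitch parsimony):
Trait 1: 2; Trait 2: 2; Trait 3: 2; Trait 4: 1; Trait 5: 1.
Total tree length = 8.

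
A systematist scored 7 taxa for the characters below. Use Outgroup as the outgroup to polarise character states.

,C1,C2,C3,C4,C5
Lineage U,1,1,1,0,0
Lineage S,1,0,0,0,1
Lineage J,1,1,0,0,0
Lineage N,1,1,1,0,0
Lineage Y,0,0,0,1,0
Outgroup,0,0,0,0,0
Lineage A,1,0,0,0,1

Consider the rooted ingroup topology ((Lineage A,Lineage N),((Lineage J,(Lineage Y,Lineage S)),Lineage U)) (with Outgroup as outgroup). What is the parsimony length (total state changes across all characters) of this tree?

10

Map each character onto ((Lineage A,Lineage N),((Lineage J,(Lineage Y,Lineage S)),Lineage U)) (rooted by Outgroup) and count the minimum state changes it requires (Fitch parsimony):
C1: 2; C2: 3; C3: 2; C4: 1; C5: 2.
Total tree length = 10.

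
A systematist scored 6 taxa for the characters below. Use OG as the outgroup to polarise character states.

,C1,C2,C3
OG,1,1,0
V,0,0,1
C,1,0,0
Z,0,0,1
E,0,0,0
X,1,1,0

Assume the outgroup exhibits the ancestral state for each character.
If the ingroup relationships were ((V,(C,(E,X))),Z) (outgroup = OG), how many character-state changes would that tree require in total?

7

Map each character onto ((V,(C,(E,X))),Z) (rooted by OG) and count the minimum state changes it requires (Fitch parsimony):
C1: 3; C2: 2; C3: 2.
Total tree length = 7.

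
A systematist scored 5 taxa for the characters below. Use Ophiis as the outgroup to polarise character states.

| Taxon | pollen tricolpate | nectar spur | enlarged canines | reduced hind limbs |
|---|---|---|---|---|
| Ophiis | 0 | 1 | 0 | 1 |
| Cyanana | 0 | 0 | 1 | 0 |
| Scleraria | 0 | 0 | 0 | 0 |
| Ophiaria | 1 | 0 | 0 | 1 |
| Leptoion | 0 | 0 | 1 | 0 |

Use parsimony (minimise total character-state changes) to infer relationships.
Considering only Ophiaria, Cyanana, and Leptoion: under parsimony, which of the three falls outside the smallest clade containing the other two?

Ophiaria

Character polarity is set by the outgroup: the derived state is whichever differs from the outgroup's state, so for nectar spur, reduced hind limbs the derived state is '0', and for the remaining characters it is '1'.
pollen tricolpate: derived state '1' in Ophiaria only — an autapomorphy, so it tells us nothing about relationships among taxa.
nectar spur (derived state '0') is shared by all ingroup taxa — unites the whole ingroup.
enlarged canines (derived state '1') is shared by Cyanana and Leptoion — a synapomorphy uniting that clade.
Only Cyanana, Leptoion, and Scleraria show the derived state '0' for reduced hind limbs, supporting them as a clade.
Most parsimonious ingroup topology: (((Cyanana,Leptoion),Scleraria),Ophiaria).
Leptoion and Cyanana share a more recent common ancestor with each other than either does with Ophiaria, so Ophiaria is the least closely related of the three.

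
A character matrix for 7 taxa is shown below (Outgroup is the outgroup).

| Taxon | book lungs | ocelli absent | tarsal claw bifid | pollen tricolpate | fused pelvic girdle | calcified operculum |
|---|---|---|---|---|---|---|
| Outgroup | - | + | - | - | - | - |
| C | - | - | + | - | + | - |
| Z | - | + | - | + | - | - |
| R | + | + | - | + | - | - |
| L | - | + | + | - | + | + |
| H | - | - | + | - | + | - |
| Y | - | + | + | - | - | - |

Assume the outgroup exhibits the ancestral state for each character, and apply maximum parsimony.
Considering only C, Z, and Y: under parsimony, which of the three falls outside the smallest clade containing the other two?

Character polarity is set by the outgroup: the derived state is whichever differs from the outgroup's state, so for ocelli absent the derived state is '-', and for the remaining characters it is '+'.
book lungs: derived state '+' in R only — an autapomorphy, so it tells us nothing about relationships among taxa.
ocelli absent: derived state '-' in C and H only — synapomorphy for {C, H}.
Only C, H, L, and Y show the derived state '+' for tarsal claw bifid, supporting them as a clade.
pollen tricolpate (derived state '+') is shared by R and Z — a synapomorphy uniting that clade.
fused pelvic girdle: derived state '+' in C, H, and L only — synapomorphy for {C, H, L}.
calcified operculum: derived state '+' in L only — an autapomorphy, so it tells us nothing about relationships among taxa.
Most parsimonious ingroup topology: ((((C,H),L),Y),(Z,R)).
Y and C share a more recent common ancestor with each other than either does with Z, so Z is the least closely related of the three.

Z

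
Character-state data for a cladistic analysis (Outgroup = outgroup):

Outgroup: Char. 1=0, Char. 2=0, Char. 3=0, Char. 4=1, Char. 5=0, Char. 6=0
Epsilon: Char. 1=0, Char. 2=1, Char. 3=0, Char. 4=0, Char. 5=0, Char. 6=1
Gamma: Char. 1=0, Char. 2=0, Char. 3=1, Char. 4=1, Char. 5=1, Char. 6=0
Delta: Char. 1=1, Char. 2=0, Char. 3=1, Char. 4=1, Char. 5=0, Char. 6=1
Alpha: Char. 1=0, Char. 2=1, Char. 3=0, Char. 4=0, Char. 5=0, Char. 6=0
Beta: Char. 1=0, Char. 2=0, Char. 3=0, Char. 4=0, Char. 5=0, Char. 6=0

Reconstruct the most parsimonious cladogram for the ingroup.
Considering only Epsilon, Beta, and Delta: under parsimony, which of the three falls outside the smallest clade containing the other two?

Character polarity is set by the outgroup: the derived state is whichever differs from the outgroup's state, so for Char. 4 the derived state is '0', and for the remaining characters it is '1'.
Char. 1 (derived state '1') is unique to Delta (autapomorphy; uninformative for grouping).
Char. 2: derived state '1' in Alpha and Epsilon only — synapomorphy for {Alpha, Epsilon}.
Only Delta and Gamma show the derived state '1' for Char. 3, supporting them as a clade.
Only Alpha, Beta, and Epsilon show the derived state '0' for Char. 4, supporting them as a clade.
Char. 5 (derived state '1') is unique to Gamma (autapomorphy; uninformative for grouping).
Char. 6 (state '1') occurs in Delta and Epsilon but conflicts with the nesting implied by the other characters — most parsimoniously interpreted as homoplasy.
Most parsimonious ingroup topology: (((Epsilon,Alpha),Beta),(Gamma,Delta)).
Beta and Epsilon share a more recent common ancestor with each other than either does with Delta, so Delta is the least closely related of the three.

Delta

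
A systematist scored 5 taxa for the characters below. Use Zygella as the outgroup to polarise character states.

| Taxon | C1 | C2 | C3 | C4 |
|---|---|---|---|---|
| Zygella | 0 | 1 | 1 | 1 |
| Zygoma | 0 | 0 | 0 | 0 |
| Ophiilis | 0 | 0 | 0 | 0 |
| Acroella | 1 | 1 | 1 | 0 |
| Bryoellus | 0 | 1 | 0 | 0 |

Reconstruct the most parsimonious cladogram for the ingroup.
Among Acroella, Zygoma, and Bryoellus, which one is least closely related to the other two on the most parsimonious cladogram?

Acroella

Character polarity is set by the outgroup: the derived state is whichever differs from the outgroup's state, so for C2, C3, C4 the derived state is '0', and for the remaining characters it is '1'.
C1 (derived state '1') is unique to Acroella (autapomorphy; uninformative for grouping).
C2: derived state '0' in Ophiilis and Zygoma only — synapomorphy for {Ophiilis, Zygoma}.
Only Bryoellus, Ophiilis, and Zygoma show the derived state '0' for C3, supporting them as a clade.
C4 (derived state '0') is shared by all ingroup taxa — unites the whole ingroup.
Most parsimonious ingroup topology: (((Zygoma,Ophiilis),Bryoellus),Acroella).
Bryoellus and Zygoma share a more recent common ancestor with each other than either does with Acroella, so Acroella is the least closely related of the three.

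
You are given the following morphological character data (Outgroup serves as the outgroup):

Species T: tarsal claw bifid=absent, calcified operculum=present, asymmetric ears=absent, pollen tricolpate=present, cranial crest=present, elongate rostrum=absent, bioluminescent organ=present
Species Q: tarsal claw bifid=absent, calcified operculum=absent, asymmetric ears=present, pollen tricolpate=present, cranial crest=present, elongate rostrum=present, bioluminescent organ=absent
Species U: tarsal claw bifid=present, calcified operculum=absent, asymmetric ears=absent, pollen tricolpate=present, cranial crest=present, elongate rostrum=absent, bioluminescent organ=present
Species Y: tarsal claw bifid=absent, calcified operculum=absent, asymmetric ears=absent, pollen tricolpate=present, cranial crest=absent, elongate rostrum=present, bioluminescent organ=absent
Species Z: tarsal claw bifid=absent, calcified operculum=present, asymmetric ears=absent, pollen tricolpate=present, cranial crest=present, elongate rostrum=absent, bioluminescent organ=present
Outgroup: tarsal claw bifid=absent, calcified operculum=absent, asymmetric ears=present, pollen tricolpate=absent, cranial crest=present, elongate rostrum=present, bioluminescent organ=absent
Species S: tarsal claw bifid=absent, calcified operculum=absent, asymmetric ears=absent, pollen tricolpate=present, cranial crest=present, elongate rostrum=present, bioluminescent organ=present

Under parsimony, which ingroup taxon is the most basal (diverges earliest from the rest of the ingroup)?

Species Q

Character polarity is set by the outgroup: the derived state is whichever differs from the outgroup's state, so for asymmetric ears, cranial crest, elongate rostrum the derived state is 'absent', and for the remaining characters it is 'present'.
tarsal claw bifid (derived state 'present') is unique to Species U (autapomorphy; uninformative for grouping).
Only Species T and Species Z show the derived state 'present' for calcified operculum, supporting them as a clade.
asymmetric ears: derived state 'absent' in Species S, Species T, Species U, Species Y, and Species Z only — synapomorphy for {Species S, Species T, Species U, Species Y, Species Z}.
All ingroup taxa share the derived state 'present' for pollen tricolpate; it defines the ingroup but does not resolve relationships within it.
cranial crest (derived state 'absent') is unique to Species Y (autapomorphy; uninformative for grouping).
elongate rostrum (derived state 'absent') is shared by Species T, Species U, and Species Z — a synapomorphy uniting that clade.
Only Species S, Species T, Species U, and Species Z show the derived state 'present' for bioluminescent organ, supporting them as a clade.
Most parsimonious ingroup topology: ((Species Y,((Species U,(Species Z,Species T)),Species S)),Species Q).
Species Q is sister to the clade containing all other ingroup taxa, so it is the earliest-diverging (most basal) ingroup lineage.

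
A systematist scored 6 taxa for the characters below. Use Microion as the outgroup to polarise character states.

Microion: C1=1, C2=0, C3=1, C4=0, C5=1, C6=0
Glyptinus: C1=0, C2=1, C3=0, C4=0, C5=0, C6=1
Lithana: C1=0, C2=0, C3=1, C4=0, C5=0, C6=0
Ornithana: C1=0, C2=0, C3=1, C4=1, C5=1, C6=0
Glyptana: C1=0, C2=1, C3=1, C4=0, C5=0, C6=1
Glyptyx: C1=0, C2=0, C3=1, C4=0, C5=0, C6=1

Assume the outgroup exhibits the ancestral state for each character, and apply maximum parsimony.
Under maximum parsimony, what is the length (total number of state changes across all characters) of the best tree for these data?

Character polarity is set by the outgroup: the derived state is whichever differs from the outgroup's state, so for C1, C3, C5 the derived state is '0', and for the remaining characters it is '1'.
C1 (derived state '0') is shared by all ingroup taxa — unites the whole ingroup.
Only Glyptana and Glyptinus show the derived state '1' for C2, supporting them as a clade.
C3 (derived state '0') is unique to Glyptinus (autapomorphy; uninformative for grouping).
C4 (derived state '1') is unique to Ornithana (autapomorphy; uninformative for grouping).
C5 (derived state '0') is shared by Glyptana, Glyptinus, Glyptyx, and Lithana — a synapomorphy uniting that clade.
Only Glyptana, Glyptinus, and Glyptyx show the derived state '1' for C6, supporting them as a clade.
Most parsimonious ingroup topology: ((((Glyptinus,Glyptana),Glyptyx),Lithana),Ornithana).
Changes per character on this tree: C1: 1; C2: 1; C3: 1; C4: 1; C5: 1; C6: 1.
Total = 6.

6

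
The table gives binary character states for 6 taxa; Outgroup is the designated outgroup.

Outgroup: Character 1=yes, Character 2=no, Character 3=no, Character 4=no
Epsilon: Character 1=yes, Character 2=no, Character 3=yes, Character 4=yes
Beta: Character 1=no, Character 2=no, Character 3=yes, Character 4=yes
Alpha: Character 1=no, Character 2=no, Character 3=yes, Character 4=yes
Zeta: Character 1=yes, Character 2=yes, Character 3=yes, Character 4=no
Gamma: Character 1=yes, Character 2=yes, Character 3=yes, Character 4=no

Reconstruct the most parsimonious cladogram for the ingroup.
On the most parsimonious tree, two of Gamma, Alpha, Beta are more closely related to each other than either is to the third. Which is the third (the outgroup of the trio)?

Character polarity is set by the outgroup: the derived state is whichever differs from the outgroup's state, so for Character 1 the derived state is 'no', and for the remaining characters it is 'yes'.
Only Alpha and Beta show the derived state 'no' for Character 1, supporting them as a clade.
Only Gamma and Zeta show the derived state 'yes' for Character 2, supporting them as a clade.
All ingroup taxa share the derived state 'yes' for Character 3; it defines the ingroup but does not resolve relationships within it.
Character 4: derived state 'yes' in Alpha, Beta, and Epsilon only — synapomorphy for {Alpha, Beta, Epsilon}.
Most parsimonious ingroup topology: ((Epsilon,(Beta,Alpha)),(Zeta,Gamma)).
Alpha and Beta share a more recent common ancestor with each other than either does with Gamma, so Gamma is the least closely related of the three.

Gamma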